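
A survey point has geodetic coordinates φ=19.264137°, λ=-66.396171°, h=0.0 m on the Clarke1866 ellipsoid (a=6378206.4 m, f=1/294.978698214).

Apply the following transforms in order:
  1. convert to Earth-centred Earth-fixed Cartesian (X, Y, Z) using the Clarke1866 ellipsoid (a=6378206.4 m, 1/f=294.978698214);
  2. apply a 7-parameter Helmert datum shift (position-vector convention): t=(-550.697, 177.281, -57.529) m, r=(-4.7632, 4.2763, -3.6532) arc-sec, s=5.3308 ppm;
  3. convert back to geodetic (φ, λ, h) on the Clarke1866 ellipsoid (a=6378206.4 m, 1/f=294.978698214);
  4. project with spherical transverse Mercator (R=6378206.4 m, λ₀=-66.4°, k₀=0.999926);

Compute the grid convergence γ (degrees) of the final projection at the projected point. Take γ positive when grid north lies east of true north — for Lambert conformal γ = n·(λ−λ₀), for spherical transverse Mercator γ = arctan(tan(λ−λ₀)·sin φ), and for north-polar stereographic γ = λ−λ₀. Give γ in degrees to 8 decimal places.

-0.00024721

start: φ=19.264137°, λ=-66.396171°, h=0.000 m
→ ECEF (a=6378206.400, f=1/294.978698214): X=2411789.1381, Y=-5519361.7801, Z=2090847.6182
→ Helmert 7p (PV): X=2411196.8906, Y=-5519208.3542, Z=2090878.6907
→ geod (Bowring, a=6378206.400): φ=19.26552789°, λ=-66.40074925°, h=-346.3100 m
→ into tm (λ₀=-66.4°): φ=19.26552789°, λ−λ₀=-0.00074925°
convergence γ = -0.00024721°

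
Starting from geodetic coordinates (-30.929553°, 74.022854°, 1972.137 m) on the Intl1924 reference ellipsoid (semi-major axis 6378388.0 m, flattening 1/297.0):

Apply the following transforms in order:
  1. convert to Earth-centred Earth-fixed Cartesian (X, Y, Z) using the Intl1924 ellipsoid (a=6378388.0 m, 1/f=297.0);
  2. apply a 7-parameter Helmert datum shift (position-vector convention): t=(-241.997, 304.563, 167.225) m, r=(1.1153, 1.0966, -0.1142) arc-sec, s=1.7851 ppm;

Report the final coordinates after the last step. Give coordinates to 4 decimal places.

X=1507569.9506 m, Y=5266663.9922 m, Z=-3260075.6589 m

start: φ=-30.929553°, λ=74.022854°, h=1972.137 m
→ ECEF (a=6378388.000, f=1/297.0): X=1507823.6733, Y=5266333.2344, Z=-3260257.5234
→ Helmert 7p (PV): X=1507569.9506, Y=5266663.9922, Z=-3260075.6589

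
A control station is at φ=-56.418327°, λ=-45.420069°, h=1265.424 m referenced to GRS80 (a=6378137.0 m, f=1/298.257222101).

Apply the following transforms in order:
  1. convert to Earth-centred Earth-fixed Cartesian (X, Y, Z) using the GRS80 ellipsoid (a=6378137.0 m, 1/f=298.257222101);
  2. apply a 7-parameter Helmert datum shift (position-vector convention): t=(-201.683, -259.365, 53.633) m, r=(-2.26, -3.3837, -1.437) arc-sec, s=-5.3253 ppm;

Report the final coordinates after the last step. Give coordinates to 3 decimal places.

X=2482369.515 m, Y=-2519507.453 m, Z=-5291251.698 m

start: φ=-56.418327°, λ=-45.420069°, h=1265.424 m
→ ECEF (a=6378137.000, f=1/298.257222101): X=2482515.1655, Y=-2519186.2322, Z=-5291401.8356
→ Helmert 7p (PV): X=2482369.5150, Y=-2519507.4533, Z=-5291251.6977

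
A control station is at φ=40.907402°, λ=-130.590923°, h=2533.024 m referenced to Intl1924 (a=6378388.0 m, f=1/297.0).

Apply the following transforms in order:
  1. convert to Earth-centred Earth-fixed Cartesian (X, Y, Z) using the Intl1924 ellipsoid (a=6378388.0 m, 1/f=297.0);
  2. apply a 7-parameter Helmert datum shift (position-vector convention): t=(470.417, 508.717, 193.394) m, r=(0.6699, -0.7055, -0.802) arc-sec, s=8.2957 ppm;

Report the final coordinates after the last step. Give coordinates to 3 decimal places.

start: φ=40.907402°, λ=-130.590923°, h=2533.024 m
→ ECEF (a=6378388.000, f=1/297.0): X=-3142310.2830, Y=-3667371.9921, Z=4156386.0191
→ Helmert 7p (PV): X=-3141894.4098, Y=-3666894.9795, Z=4156591.2344

X=-3141894.410 m, Y=-3666894.980 m, Z=4156591.234 m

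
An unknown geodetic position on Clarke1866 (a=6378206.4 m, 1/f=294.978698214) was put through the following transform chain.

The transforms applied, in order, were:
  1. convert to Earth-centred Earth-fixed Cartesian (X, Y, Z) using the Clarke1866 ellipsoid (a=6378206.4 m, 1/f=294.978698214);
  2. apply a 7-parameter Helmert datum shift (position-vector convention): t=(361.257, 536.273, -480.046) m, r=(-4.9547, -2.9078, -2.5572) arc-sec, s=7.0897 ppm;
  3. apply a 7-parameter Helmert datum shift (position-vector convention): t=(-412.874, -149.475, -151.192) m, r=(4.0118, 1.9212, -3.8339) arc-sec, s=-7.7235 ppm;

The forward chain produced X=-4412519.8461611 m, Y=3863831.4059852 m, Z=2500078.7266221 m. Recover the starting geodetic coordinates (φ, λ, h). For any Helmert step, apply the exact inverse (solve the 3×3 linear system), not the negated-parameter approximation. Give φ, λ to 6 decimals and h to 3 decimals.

start: X=-4412519.8462, Y=3863831.4060, Z=2500078.7266 m
→ Helmert⁻¹: X=-4412236.1570, Y=3863977.3402, Z=2500132.9793
→ Helmert⁻¹: X=-4412578.7719, Y=3863298.9005, Z=2500750.3033
→ geod (Bowring, a=6378206.400): φ=23.23409200°, λ=138.79722000°, h=844.7980 m

φ=23.234092°, λ=138.797220°, h=844.798 m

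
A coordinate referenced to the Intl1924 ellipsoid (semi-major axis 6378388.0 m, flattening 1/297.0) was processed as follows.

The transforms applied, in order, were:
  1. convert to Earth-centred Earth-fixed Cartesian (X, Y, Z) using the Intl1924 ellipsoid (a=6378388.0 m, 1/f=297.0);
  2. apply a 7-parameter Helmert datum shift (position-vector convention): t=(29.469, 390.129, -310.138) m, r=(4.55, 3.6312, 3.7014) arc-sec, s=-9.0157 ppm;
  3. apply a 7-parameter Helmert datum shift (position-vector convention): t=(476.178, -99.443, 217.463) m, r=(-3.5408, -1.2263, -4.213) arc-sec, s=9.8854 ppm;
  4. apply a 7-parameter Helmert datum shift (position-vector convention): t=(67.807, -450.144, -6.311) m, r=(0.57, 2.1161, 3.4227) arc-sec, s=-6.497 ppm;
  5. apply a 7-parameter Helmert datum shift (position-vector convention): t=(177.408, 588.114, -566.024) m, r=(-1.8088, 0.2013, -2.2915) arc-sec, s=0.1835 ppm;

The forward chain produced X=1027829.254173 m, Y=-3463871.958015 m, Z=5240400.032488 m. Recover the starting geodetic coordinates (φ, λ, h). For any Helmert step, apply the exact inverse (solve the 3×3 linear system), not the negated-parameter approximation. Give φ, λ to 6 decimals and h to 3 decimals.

φ=55.597106°, λ=-73.488251°, h=2154.795 m

start: X=1027829.2542, Y=-3463871.9580, Z=5240400.0325 m
→ Helmert⁻¹: X=1027685.0316, Y=-3464493.9786, Z=5240935.7165
→ Helmert⁻¹: X=1027512.6512, Y=-3464068.9077, Z=5240996.1923
→ Helmert⁻¹: X=1027128.2308, Y=-3464004.2057, Z=5240661.3519
→ Helmert⁻¹: X=1026953.5874, Y=-3464328.3837, Z=5241113.2402
→ geod (Bowring, a=6378388.000): φ=55.59710600°, λ=-73.48825100°, h=2154.7950 m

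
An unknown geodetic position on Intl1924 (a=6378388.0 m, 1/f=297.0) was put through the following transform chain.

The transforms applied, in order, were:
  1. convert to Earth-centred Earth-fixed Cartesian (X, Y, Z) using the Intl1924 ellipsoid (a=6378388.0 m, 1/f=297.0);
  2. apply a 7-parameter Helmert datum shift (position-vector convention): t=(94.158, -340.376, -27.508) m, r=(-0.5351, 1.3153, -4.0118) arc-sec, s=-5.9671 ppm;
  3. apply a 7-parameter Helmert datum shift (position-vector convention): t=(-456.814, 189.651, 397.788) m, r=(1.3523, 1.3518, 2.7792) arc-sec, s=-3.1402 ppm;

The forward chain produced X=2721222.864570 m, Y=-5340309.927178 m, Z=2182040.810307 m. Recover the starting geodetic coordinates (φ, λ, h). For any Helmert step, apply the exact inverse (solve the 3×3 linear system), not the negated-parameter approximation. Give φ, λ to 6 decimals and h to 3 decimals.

φ=20.126259°, λ=-62.994422°, h=2596.158 m

start: X=2721222.8646, Y=-5340309.9272, Z=2182040.8103 m
→ Helmert⁻¹: X=2721601.9689, Y=-5340538.7156, Z=2181702.7230
→ Helmert⁻¹: X=2721614.0033, Y=-5340182.9306, Z=2181746.7511
→ geod (Bowring, a=6378388.000): φ=20.12625900°, λ=-62.99442200°, h=2596.1580 m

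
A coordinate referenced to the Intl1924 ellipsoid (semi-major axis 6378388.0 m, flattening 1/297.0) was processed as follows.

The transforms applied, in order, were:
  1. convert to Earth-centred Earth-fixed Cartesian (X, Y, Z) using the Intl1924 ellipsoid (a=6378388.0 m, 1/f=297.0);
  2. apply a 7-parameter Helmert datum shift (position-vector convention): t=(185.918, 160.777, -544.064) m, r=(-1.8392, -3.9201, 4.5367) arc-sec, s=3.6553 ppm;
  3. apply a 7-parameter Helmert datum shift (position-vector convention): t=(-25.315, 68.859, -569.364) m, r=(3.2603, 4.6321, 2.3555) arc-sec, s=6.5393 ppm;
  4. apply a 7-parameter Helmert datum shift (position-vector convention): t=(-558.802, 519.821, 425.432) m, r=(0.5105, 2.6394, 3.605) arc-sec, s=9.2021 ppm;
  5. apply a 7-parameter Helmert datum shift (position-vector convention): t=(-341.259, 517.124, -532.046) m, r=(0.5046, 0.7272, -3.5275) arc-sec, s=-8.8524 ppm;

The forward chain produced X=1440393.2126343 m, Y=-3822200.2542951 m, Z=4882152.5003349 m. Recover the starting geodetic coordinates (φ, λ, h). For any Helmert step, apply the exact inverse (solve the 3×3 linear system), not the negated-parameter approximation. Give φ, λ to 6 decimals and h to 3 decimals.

start: X=1440393.2126, Y=-3822200.2543, Z=4882152.5003 m
→ Helmert⁻¹: X=1440795.3866, Y=-3822714.6336, Z=4882742.2016
→ Helmert⁻¹: X=1441211.6302, Y=-3823212.3784, Z=4882299.7468
→ Helmert⁻¹: X=1441074.2042, Y=-3823195.5113, Z=4882929.9736
→ Helmert⁻¹: X=1440891.7349, Y=-3823417.5483, Z=4883394.7105
→ geod (Bowring, a=6378388.000): φ=50.27098200°, λ=-69.35059900°, h=1549.2610 m

φ=50.270982°, λ=-69.350599°, h=1549.261 m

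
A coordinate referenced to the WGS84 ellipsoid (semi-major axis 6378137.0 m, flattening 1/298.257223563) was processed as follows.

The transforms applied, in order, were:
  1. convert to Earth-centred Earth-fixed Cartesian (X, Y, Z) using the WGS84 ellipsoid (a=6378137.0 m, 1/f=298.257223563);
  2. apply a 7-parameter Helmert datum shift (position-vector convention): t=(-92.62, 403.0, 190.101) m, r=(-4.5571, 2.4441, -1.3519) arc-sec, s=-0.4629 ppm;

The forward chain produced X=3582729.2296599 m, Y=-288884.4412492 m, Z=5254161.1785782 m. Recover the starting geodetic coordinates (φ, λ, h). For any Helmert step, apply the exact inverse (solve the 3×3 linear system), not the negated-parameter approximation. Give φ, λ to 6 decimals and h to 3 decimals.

φ=55.801821°, λ=-4.617762°, h=2342.743 m

start: X=3582729.2297, Y=-288884.4412, Z=5254161.1786 m
→ Helmert⁻¹: X=3582763.1483, Y=-289380.1722, Z=5254009.5696
→ geod (Bowring, a=6378137.000): φ=55.80182100°, λ=-4.61776200°, h=2342.7430 m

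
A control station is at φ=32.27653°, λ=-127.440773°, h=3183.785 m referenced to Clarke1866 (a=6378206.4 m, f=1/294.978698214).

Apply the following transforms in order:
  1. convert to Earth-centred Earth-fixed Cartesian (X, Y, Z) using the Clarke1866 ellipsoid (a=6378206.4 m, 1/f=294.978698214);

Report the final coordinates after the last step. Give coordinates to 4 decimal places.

start: φ=32.276530°, λ=-127.440773°, h=3183.785 m
→ ECEF (a=6378206.400, f=1/294.978698214): X=-3283218.1395, Y=-4287943.5822, Z=3387916.5418

X=-3283218.1395 m, Y=-4287943.5822 m, Z=3387916.5418 m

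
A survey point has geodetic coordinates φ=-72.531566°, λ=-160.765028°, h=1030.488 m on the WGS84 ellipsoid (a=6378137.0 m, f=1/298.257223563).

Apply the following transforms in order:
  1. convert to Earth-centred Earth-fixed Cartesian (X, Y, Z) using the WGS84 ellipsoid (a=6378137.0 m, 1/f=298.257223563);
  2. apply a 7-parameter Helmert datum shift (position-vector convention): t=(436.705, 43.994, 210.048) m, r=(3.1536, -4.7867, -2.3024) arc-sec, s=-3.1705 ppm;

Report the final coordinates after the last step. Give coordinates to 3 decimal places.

X=-1812956.832 m, Y=-632621.482 m, Z=-6062559.755 m

start: φ=-72.531566°, λ=-160.765028°, h=1030.488 m
→ ECEF (a=6378137.000, f=1/298.257223563): X=-1813532.9182, Y=-632780.4191, Z=-6062737.2647
→ Helmert 7p (PV): X=-1812956.8318, Y=-632621.4822, Z=-6062559.7551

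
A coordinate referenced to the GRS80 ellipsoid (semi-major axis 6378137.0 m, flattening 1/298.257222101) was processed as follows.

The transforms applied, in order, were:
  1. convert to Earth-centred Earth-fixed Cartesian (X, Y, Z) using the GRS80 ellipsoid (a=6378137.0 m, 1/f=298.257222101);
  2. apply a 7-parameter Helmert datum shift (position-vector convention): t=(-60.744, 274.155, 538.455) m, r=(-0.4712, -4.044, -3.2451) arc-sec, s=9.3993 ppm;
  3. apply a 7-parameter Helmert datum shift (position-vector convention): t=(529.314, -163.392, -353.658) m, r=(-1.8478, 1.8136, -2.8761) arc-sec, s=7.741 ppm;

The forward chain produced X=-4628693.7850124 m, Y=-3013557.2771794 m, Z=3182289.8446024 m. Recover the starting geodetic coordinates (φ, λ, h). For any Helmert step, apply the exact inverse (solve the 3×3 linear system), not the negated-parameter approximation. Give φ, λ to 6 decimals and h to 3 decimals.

start: X=-4628693.7850, Y=-3013557.2772, Z=3182289.8446 m
→ Helmert⁻¹: X=-4629173.2284, Y=-3013463.6171, Z=3182551.1678
→ Helmert⁻¹: X=-4628959.1722, Y=-3013789.5406, Z=3182066.6743
→ geod (Bowring, a=6378137.000): φ=30.11230700°, λ=-146.93294200°, h=1828.5290 m

φ=30.112307°, λ=-146.932942°, h=1828.529 m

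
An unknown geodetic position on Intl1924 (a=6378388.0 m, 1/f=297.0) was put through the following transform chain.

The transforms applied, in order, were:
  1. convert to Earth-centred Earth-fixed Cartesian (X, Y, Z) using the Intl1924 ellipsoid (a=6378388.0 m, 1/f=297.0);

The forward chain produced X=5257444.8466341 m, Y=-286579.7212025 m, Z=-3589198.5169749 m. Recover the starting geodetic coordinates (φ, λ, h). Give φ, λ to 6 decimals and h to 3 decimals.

start: X=5257444.8466, Y=-286579.7212, Z=-3589198.5170 m
→ geod (Bowring, a=6378388.000): φ=-34.46142000°, λ=-3.12006600°, h=669.9980 m

φ=-34.461420°, λ=-3.120066°, h=669.998 m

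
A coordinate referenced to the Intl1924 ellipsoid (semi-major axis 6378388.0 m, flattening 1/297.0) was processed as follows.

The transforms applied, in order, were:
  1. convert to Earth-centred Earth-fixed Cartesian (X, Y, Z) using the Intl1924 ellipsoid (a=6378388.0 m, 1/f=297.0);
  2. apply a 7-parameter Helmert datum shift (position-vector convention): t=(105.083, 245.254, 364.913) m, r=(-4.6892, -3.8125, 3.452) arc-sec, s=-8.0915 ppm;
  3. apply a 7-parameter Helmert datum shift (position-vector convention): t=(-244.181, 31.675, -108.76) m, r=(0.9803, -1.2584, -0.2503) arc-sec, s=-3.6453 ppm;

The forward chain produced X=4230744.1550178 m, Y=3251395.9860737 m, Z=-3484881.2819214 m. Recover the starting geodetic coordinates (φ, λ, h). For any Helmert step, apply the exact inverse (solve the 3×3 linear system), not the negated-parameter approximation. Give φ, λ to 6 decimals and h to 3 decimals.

start: X=4230744.1550, Y=3251395.9861, Z=-3484881.2819 m
→ Helmert⁻¹: X=4230978.5532, Y=3251364.7355, Z=-3484826.4903
→ Helmert⁻¹: X=4230897.6960, Y=3251154.2135, Z=-3485223.8945
→ geod (Bowring, a=6378388.000): φ=-33.32893500°, λ=37.53980300°, h=1226.4270 m

φ=-33.328935°, λ=37.539803°, h=1226.427 m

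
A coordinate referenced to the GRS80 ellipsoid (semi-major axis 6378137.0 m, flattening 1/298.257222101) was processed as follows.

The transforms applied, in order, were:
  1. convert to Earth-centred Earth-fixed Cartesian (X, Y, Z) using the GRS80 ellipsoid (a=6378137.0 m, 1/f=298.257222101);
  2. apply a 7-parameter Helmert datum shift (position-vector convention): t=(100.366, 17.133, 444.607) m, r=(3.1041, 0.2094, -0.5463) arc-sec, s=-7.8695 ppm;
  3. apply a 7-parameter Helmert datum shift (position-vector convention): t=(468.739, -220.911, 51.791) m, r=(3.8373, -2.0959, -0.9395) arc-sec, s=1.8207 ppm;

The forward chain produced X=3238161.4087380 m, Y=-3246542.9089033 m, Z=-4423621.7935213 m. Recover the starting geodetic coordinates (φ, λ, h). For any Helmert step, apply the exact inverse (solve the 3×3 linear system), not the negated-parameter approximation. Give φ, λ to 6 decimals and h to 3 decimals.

start: X=3238161.4087, Y=-3246542.9089, Z=-4423621.7935 m
→ Helmert⁻¹: X=3237656.6121, Y=-3246383.6367, Z=-4423638.0339
→ Helmert⁻¹: X=3237594.8140, Y=-3246484.3207, Z=-4424065.3130
→ geod (Bowring, a=6378137.000): φ=-44.16918500°, λ=-45.07855100°, h=3545.2720 m

φ=-44.169185°, λ=-45.078551°, h=3545.272 m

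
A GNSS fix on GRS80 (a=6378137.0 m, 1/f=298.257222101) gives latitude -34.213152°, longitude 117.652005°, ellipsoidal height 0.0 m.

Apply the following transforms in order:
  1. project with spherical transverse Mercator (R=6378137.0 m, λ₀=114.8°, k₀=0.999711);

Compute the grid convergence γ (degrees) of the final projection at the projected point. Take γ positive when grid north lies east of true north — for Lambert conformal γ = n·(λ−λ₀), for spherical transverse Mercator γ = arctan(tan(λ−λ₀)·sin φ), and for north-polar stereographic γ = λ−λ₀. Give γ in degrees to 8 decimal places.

-1.60451221

start: φ=-34.213152°, λ=117.652005°, h=0.000 m
→ into tm (λ₀=114.8°): φ=-34.21315200°, λ−λ₀=2.85200500°
convergence γ = -1.60451221°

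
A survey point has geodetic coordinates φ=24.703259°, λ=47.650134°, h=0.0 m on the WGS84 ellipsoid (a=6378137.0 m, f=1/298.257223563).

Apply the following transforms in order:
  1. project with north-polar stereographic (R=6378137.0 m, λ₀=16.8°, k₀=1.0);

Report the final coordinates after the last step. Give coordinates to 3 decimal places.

E=4191149.266 m, N=-7016751.618 m

start: φ=24.703259°, λ=47.650134°, h=0.000 m
→ stereo (R=6378137.0, λ₀=16.8°): E=4191149.2660, N=-7016751.6177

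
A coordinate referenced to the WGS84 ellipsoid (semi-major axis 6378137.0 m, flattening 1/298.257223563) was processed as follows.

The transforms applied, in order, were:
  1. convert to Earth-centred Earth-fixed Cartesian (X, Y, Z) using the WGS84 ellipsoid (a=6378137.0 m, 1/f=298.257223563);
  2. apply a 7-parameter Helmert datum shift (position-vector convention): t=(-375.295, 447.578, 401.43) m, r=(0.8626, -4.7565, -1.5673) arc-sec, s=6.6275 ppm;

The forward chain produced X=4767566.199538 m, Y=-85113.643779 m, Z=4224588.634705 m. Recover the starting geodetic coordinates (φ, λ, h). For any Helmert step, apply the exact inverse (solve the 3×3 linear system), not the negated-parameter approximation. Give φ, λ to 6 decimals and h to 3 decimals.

φ=41.724680°, λ=-1.027400°, h=1833.356 m

start: X=4767566.1995, Y=-85113.6438, Z=4224588.6347 m
→ Helmert⁻¹: X=4768007.9522, Y=-85506.7601, Z=4224049.6156
→ geod (Bowring, a=6378137.000): φ=41.72468000°, λ=-1.02740000°, h=1833.3560 m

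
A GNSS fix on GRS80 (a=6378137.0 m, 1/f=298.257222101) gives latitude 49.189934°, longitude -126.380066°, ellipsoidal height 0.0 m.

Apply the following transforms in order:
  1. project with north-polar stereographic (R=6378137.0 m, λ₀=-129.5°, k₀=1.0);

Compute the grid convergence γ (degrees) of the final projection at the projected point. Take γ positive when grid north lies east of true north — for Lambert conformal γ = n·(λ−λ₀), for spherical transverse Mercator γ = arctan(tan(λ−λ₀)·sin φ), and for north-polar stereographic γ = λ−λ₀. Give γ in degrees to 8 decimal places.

start: φ=49.189934°, λ=-126.380066°, h=0.000 m
→ into stereo (λ₀=-129.5°): φ=49.18993400°, λ−λ₀=3.11993400°
convergence γ = 3.11993400°

3.11993400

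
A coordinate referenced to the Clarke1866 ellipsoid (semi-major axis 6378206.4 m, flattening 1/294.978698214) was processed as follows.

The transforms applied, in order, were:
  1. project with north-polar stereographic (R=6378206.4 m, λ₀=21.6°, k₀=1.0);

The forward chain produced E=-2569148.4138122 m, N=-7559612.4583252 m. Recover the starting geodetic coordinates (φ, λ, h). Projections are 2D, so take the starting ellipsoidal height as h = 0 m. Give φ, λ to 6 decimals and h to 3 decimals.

φ=25.915022°, λ=2.829575°, h=0.000 m

start: E=-2569148.4138, N=-7559612.4583 m
→ stereo⁻¹: φ=25.91502200°, λ=2.82957500°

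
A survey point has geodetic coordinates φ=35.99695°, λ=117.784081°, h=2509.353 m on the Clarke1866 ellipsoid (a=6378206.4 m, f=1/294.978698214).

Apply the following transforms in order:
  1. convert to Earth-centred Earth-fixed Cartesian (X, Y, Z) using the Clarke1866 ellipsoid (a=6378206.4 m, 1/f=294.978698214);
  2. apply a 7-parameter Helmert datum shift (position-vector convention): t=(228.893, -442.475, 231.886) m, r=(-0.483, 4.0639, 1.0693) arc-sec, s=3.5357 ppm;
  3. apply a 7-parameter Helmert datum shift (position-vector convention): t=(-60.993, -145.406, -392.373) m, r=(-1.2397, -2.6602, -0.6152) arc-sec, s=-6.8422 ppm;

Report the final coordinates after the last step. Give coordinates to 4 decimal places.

start: φ=35.996950°, λ=117.784081°, h=2509.353 m
→ ECEF (a=6378206.400, f=1/294.978698214): X=-2409179.3142, Y=4572494.0894, Z=3729202.4587
→ Helmert 7p (PV): X=-2408909.1694, Y=4572064.0244, Z=3729484.2895
→ Helmert 7p (PV): X=-2408988.1426, Y=4571916.9350, Z=3729007.8521

X=-2408988.1426 m, Y=4571916.9350 m, Z=3729007.8521 m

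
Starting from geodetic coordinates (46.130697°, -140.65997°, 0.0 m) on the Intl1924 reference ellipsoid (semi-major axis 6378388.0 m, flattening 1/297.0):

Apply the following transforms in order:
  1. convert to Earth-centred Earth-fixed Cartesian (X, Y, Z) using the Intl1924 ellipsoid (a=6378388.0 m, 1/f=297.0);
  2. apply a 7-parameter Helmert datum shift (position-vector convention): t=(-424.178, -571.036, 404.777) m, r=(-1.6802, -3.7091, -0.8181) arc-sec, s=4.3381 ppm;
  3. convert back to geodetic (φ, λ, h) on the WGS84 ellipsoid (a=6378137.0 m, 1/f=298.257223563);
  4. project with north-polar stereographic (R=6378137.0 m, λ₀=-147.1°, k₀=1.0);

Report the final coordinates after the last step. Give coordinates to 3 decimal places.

start: φ=46.130697°, λ=-140.659970°, h=0.000 m
→ ECEF (a=6378388.000, f=1/297.0): X=-3424654.7750, Y=-2807045.2965, Z=4575410.6254
→ Helmert 7p (PV): X=-3425187.2194, Y=-2807577.6559, Z=4575796.5336
→ geod (Bowring, a=6378137.000): φ=46.12742250°, λ=-140.65901010°, h=1001.0631 m
→ stereo (R=6378137.0, λ₀=-147.1°): E=576310.1536, N=-5104949.0427

E=576310.154 m, N=-5104949.043 m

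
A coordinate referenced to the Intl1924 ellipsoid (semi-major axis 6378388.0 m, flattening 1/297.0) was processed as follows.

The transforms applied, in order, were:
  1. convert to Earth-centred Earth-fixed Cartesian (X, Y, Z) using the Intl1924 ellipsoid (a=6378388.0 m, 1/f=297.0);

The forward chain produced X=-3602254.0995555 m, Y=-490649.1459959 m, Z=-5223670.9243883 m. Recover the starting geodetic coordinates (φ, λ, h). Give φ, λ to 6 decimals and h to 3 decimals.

φ=-55.344247°, λ=-172.243693°, h=356.392 m

start: X=-3602254.0996, Y=-490649.1460, Z=-5223670.9244 m
→ geod (Bowring, a=6378388.000): φ=-55.34424700°, λ=-172.24369300°, h=356.3920 m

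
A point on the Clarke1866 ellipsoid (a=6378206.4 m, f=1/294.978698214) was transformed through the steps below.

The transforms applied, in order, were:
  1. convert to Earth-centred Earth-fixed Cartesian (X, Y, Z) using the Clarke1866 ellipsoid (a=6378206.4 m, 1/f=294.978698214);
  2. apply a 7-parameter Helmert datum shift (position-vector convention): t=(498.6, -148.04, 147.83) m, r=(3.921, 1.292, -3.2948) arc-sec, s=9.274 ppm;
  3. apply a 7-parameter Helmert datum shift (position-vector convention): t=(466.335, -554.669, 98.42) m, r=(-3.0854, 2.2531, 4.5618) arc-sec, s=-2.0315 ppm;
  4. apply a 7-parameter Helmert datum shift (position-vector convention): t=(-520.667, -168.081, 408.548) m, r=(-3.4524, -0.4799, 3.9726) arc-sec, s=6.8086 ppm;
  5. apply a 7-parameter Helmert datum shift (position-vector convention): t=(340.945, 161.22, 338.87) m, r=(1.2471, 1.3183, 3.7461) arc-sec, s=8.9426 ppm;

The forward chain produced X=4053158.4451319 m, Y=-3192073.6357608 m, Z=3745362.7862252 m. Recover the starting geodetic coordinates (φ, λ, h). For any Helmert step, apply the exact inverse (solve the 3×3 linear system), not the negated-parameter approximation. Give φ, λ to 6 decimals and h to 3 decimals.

start: X=4053158.4451, Y=-3192073.6358, Z=3745362.7862 m
→ Helmert⁻¹: X=4052699.3456, Y=-3192257.2698, Z=3745035.6290
→ Helmert⁻¹: X=4053139.6471, Y=-3192208.1925, Z=3744538.7252
→ Helmert⁻¹: X=4052570.0526, Y=-3191805.6460, Z=3744444.4352
→ Helmert⁻¹: X=4052061.4000, Y=-3191492.1023, Z=3744347.9310
→ geod (Bowring, a=6378206.400): φ=36.16220300°, λ=-38.22474100°, h=3052.3410 m

φ=36.162203°, λ=-38.224741°, h=3052.341 m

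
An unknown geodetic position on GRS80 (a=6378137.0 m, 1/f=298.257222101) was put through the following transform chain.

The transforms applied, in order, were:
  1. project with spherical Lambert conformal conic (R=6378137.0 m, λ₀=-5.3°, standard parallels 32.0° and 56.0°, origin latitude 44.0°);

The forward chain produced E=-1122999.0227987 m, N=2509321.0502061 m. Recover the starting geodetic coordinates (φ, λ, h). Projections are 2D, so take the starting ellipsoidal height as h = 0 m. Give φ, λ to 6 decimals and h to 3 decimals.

φ=65.074199°, λ=-28.238736°, h=0.000 m

start: E=-1122999.0228, N=2509321.0502 m
→ lcc⁻¹: φ=65.07419900°, λ=-28.23873600°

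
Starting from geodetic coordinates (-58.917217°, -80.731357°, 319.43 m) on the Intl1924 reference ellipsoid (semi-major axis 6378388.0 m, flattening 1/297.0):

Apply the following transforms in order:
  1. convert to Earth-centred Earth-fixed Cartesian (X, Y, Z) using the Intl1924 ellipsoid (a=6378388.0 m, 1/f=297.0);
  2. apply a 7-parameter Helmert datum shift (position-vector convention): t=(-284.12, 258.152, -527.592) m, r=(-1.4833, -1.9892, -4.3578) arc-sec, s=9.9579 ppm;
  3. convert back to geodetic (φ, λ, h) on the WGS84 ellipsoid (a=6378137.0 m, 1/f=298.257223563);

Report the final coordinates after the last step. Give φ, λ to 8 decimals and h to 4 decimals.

start: φ=-58.917217°, λ=-80.731357°, h=319.430 m
→ ECEF (a=6378388.000, f=1/297.0): X=531723.2119, Y=-3258220.2870, Z=-5439570.4479
→ Helmert 7p (PV): X=531428.0082, Y=-3258044.9316, Z=-5440123.6478
→ geod (Bowring, a=6378137.000): φ=-58.92075002°, λ=-80.73592362°, h=863.3685 m

φ=-58.92075002°, λ=-80.73592362°, h=863.3685 m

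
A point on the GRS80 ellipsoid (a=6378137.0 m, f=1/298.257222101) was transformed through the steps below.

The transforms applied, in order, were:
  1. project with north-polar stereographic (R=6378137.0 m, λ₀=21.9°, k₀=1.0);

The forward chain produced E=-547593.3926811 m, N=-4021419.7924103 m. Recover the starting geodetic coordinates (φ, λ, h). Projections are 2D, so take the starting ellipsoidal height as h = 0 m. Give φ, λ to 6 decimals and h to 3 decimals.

start: E=-547593.3927, N=-4021419.7924 m
→ stereo⁻¹: φ=54.70206200°, λ=14.14577300°

φ=54.702062°, λ=14.145773°, h=0.000 m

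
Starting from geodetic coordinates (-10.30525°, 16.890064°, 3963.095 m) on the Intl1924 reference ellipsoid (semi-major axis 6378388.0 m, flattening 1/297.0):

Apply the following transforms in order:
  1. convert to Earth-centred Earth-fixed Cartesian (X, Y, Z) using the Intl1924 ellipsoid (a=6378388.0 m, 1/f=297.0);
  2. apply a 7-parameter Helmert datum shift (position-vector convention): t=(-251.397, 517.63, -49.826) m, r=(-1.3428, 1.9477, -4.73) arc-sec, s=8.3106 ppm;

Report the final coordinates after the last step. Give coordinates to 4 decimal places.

X=6009002.7752 m, Y=1824975.7693 m, Z=-1134332.8409 m

start: φ=-10.305250°, λ=16.890064°, h=3963.095 m
→ ECEF (a=6378388.000, f=1/297.0): X=6009173.1012, Y=1824588.1614, Z=-1134204.9672
→ Helmert 7p (PV): X=6009002.7752, Y=1824975.7693, Z=-1134332.8409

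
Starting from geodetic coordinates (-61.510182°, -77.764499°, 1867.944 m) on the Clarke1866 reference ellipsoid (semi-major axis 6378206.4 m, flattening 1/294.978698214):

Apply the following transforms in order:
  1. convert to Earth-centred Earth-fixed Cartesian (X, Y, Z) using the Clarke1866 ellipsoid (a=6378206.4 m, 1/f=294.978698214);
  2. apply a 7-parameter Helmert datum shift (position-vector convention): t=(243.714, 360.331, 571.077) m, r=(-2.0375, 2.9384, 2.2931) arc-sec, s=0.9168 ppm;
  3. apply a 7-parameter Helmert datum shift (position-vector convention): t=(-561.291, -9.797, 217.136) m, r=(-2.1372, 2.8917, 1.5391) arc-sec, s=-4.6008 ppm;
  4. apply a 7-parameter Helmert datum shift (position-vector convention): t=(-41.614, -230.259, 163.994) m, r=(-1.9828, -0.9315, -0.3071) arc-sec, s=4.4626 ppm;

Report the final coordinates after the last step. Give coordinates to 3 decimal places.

X=646222.166 m, Y=-2982023.763 m, Z=-5583107.407 m

start: φ=-61.510182°, λ=-77.764499°, h=1867.944 m
→ ECEF (a=6378206.400, f=1/294.978698214): X=646662.5088, Y=-2981986.0844, Z=-5584128.9188
→ Helmert 7p (PV): X=646860.4169, Y=-2981676.4586, Z=-5583542.7173
→ Helmert 7p (PV): X=646240.1210, Y=-2981725.5641, Z=-5583278.0667
→ Helmert 7p (PV): X=646222.1659, Y=-2982023.7632, Z=-5583107.4071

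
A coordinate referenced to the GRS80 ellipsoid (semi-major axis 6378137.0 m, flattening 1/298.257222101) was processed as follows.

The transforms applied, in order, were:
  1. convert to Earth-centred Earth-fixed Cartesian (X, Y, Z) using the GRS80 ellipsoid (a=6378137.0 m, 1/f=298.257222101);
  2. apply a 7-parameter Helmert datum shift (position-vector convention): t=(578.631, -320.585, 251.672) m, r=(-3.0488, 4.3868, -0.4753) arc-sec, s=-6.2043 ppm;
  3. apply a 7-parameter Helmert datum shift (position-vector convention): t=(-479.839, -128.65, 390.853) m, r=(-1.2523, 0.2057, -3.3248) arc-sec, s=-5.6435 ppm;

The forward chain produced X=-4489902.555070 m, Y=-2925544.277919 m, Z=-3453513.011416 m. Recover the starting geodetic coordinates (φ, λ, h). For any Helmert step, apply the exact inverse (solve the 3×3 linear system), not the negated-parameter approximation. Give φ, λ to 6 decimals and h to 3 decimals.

φ=-32.982187°, λ=-146.916159°, h=3776.377 m

start: X=-4489902.5551, Y=-2925544.2779, Z=-3453513.0114 m
→ Helmert⁻¹: X=-4489397.4517, Y=-2925483.5326, Z=-3453945.5953
→ Helmert⁻¹: X=-4489923.7329, Y=-2925140.3836, Z=-3454357.4256
→ geod (Bowring, a=6378137.000): φ=-32.98218700°, λ=-146.91615900°, h=3776.3770 m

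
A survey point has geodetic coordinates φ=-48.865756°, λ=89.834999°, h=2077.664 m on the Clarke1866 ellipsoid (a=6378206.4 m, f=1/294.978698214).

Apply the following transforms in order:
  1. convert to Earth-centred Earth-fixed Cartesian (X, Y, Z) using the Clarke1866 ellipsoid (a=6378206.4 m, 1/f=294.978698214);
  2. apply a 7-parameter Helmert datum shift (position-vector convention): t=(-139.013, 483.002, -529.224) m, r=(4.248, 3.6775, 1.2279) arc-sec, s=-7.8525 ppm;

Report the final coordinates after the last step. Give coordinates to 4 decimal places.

start: φ=-48.865756°, λ=89.834999°, h=2077.664 m
→ ECEF (a=6378206.400, f=1/294.978698214): X=12110.1401, Y=4205174.5092, Z=-4782111.6610
→ Helmert 7p (PV): X=11860.7390, Y=4205723.0484, Z=-4782516.9450

X=11860.7390 m, Y=4205723.0484 m, Z=-4782516.9450 m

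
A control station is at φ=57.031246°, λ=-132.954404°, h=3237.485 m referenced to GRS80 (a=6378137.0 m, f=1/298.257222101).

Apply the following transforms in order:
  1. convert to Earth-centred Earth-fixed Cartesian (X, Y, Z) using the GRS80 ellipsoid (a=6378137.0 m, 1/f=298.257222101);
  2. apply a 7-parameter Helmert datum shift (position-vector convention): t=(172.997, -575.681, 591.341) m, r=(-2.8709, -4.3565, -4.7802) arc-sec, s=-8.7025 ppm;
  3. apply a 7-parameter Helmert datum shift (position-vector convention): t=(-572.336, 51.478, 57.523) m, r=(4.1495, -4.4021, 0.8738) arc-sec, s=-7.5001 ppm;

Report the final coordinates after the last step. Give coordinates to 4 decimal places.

X=-2372531.1291 m, Y=-2548079.3601 m, Z=5330956.5273 m

start: φ=57.031246°, λ=-132.954404°, h=3237.485 m
→ ECEF (a=6378137.000, f=1/298.257222101): X=-2371895.6161, Y=-2547608.3052, Z=5330510.5523
→ Helmert 7p (PV): X=-2371873.6024, Y=-2548032.6552, Z=5331040.8670
→ Helmert 7p (PV): X=-2372531.1291, Y=-2548079.3601, Z=5330956.5273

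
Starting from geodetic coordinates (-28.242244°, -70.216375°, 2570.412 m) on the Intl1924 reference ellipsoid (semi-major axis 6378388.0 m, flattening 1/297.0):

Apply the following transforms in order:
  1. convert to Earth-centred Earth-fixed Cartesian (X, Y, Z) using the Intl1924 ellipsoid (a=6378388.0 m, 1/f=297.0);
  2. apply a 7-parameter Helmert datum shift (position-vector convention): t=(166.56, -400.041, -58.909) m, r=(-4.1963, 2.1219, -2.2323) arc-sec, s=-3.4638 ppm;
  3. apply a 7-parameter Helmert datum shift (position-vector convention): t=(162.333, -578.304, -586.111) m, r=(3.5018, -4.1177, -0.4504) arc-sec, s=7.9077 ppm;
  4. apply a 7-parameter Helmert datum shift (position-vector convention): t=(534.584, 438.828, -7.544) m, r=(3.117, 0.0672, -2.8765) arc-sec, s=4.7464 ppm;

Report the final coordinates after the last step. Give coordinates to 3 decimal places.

X=1904847.442 m, Y=-5294139.281 m, Z=-3002165.011 m

start: φ=-28.242244°, λ=-70.216375°, h=2570.412 m
→ ECEF (a=6378388.000, f=1/297.0): X=1904081.0863, Y=-5293535.0434, Z=-3001440.4696
→ Helmert 7p (PV): X=1904152.8854, Y=-5293998.4173, Z=-3001400.8774
→ Helmert 7p (PV): X=1904378.6337, Y=-5294571.7868, Z=-3002062.5873
→ Helmert 7p (PV): X=1904847.4419, Y=-5294139.2806, Z=-3002165.0108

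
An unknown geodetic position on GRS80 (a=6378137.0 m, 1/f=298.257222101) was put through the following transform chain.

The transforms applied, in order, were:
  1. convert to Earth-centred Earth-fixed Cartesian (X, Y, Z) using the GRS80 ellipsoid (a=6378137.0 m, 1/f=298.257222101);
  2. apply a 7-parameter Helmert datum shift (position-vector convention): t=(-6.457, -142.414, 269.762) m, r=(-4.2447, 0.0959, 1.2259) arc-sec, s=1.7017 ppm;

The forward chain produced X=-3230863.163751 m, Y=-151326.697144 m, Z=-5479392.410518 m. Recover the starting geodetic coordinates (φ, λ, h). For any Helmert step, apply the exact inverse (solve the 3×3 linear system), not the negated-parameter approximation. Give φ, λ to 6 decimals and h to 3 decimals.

start: X=-3230863.1638, Y=-151326.6971, Z=-5479392.4105 m
→ Helmert⁻¹: X=-3230849.5589, Y=-151052.0586, Z=-5479657.4584
→ geod (Bowring, a=6378137.000): φ=-59.61685800°, λ=-177.32319700°, h=749.4260 m

φ=-59.616858°, λ=-177.323197°, h=749.426 m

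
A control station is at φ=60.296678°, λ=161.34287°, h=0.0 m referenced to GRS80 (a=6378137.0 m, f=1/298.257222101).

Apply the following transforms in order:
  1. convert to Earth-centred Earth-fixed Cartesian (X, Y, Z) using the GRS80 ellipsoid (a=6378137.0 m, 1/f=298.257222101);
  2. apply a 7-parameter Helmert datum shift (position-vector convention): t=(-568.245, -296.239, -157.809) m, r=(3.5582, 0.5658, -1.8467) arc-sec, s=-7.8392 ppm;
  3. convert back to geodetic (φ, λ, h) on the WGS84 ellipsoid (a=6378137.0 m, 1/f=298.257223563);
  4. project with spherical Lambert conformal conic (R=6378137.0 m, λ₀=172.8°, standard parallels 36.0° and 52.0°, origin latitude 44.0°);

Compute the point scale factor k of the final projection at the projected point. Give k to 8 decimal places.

start: φ=60.296678°, λ=161.342870°, h=0.000 m
→ ECEF (a=6378137.000, f=1/298.257222101): X=-3001934.4209, Y=1013595.9242, Z=5516930.1076
→ Helmert 7p (PV): X=-3002454.9252, Y=1013223.4458, Z=5516754.7698
→ geod (Bowring, a=6378137.000): φ=60.29298226°, λ=161.35226165°, h=33.0530 m
→ into lcc (λ₀=172.8°): φ=60.29298226°, λ−λ₀=-11.44773835°
scale k = 1.03566978

1.03566978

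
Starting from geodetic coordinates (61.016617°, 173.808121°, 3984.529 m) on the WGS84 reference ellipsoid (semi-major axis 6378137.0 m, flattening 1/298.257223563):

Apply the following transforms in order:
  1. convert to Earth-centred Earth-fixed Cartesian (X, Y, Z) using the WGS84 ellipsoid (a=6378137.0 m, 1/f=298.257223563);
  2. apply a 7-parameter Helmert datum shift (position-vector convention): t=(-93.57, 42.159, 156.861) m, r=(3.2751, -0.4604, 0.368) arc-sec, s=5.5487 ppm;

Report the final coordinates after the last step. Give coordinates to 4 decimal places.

X=-3082477.7907 m, Y=334359.0128 m, Z=5559911.7036 m

start: φ=61.016617°, λ=173.808121°, h=3984.529 m
→ ECEF (a=6378137.000, f=1/298.257223563): X=-3082354.1112, Y=334408.7761, Z=5559725.5637
→ Helmert 7p (PV): X=-3082477.7907, Y=334359.0128, Z=5559911.7036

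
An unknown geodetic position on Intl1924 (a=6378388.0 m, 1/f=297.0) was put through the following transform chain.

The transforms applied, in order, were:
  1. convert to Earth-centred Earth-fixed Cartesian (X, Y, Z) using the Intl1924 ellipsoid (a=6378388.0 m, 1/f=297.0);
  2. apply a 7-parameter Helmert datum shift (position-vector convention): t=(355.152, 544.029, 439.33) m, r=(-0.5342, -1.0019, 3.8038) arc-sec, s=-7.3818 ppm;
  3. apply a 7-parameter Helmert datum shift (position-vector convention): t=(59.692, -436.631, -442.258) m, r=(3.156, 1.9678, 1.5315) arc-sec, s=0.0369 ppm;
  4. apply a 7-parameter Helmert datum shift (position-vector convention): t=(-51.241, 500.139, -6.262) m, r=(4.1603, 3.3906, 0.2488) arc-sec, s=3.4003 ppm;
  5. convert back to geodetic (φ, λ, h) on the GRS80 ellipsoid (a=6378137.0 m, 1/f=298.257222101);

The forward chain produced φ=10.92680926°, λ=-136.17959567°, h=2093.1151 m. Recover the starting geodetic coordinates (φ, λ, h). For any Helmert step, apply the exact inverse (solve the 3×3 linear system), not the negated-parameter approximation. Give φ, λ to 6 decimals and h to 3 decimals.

φ=10.926461°, λ=-136.179862°, h=2542.978 m

start: φ=10.926809°, λ=-136.179596°, h=2093.115 m
→ ECEF (a=6378137.000, f=1/298.257222101): X=-4520507.4408, Y=-4338102.1352, Z=1201454.7253
→ Helmert⁻¹: X=-4520465.8121, Y=-4338557.8357, Z=1201470.1016
→ Helmert⁻¹: X=-4520569.0137, Y=-4338069.0893, Z=1201935.5639
→ Helmert⁻¹: X=-4521031.7113, Y=-4338564.8832, Z=1201515.8270
→ geod (Bowring, a=6378388.000): φ=10.92646100°, λ=-136.17986200°, h=2542.9780 m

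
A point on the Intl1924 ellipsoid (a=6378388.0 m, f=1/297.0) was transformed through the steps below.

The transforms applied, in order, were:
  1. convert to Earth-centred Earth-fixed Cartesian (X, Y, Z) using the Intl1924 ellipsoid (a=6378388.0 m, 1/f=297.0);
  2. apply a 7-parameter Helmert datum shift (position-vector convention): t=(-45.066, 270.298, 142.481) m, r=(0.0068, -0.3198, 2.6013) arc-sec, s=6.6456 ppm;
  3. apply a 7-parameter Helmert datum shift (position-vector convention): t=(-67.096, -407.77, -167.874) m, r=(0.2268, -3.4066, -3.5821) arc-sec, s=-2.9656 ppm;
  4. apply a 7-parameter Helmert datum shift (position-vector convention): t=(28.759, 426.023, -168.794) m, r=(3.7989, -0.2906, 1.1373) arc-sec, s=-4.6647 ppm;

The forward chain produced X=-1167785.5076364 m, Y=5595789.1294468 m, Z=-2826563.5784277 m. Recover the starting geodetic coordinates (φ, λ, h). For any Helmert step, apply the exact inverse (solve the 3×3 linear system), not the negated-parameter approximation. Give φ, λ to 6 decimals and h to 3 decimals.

φ=-26.465353°, λ=101.788258°, h=2493.417 m

start: X=-1167785.5076, Y=5595789.1294, Z=-2826563.5784 m
→ Helmert⁻¹: X=-1167792.8448, Y=5595343.5887, Z=-2826509.3762
→ Helmert⁻¹: X=-1167873.0692, Y=5595744.5639, Z=-2826336.7487
→ Helmert⁻¹: X=-1167754.0578, Y=5595451.7148, Z=-2826458.8201
→ geod (Bowring, a=6378388.000): φ=-26.46535300°, λ=101.78825800°, h=2493.4170 m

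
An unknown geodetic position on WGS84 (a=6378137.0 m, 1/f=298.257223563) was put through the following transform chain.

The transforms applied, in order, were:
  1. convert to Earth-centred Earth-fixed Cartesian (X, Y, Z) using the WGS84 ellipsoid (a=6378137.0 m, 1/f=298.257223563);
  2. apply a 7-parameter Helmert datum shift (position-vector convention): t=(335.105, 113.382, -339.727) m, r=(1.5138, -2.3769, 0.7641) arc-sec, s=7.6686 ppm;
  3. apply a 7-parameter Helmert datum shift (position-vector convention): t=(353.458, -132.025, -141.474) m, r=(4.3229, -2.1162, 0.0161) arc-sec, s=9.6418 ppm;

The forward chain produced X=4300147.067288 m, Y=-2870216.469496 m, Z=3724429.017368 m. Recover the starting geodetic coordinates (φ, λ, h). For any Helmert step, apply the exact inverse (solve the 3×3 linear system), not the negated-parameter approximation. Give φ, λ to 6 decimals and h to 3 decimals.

start: X=4300147.0673, Y=-2870216.4695, Z=3724429.0174 m
→ Helmert⁻¹: X=4299790.1404, Y=-2869979.0484, Z=3724550.6150
→ Helmert⁻¹: X=4299454.3561, Y=-2870059.0112, Z=3724833.2962
→ geod (Bowring, a=6378137.000): φ=35.95757800°, λ=-33.72470700°, h=767.6560 m

φ=35.957578°, λ=-33.724707°, h=767.656 m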